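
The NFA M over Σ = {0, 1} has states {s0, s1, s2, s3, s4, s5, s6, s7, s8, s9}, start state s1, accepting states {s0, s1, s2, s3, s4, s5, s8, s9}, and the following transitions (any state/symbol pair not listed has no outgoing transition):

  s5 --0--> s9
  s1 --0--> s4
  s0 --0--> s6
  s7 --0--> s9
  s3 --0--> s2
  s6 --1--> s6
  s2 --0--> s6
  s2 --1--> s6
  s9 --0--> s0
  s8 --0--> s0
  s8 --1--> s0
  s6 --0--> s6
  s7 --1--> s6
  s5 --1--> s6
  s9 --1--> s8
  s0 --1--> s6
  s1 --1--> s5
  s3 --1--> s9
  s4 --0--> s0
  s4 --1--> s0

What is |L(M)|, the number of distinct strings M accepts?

The useful subgraph on states {s0, s1, s4, s5, s8, s9} is acyclic, so L(M) is finite; the longest accepting path visits 5 useful states, giving maximum string length 4.
Counting accepting paths from s1 by length: 1 of length 0, 2 of length 1, 3 of length 2, 2 of length 3, 2 of length 4. Total 10.

10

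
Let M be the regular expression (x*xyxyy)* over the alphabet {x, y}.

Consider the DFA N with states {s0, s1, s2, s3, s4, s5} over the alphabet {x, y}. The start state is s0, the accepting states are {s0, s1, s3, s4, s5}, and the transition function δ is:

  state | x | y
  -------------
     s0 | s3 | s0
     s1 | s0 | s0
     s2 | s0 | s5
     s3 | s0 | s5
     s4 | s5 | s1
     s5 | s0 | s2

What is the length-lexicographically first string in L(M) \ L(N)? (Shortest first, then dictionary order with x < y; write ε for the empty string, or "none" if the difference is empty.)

xxyxyy

The string xxyxyy is accepted by M but not by N.
No shorter string lies in the difference, and xxyxyy is the lexicographically first length-6 string in L(M) \ L(N).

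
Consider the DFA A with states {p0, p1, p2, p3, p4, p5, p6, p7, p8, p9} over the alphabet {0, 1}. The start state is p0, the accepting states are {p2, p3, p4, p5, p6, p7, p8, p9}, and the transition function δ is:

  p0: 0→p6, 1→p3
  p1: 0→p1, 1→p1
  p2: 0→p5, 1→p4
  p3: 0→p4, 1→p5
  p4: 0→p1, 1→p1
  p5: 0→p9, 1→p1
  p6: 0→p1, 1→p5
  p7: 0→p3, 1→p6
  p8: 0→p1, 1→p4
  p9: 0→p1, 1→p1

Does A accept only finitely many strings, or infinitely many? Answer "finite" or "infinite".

The useful states (reachable from p0 and able to reach an accepting state) are {p0, p3, p4, p5, p6, p9}.
Restricted to these states the transition graph has no cycle, so every accepting path has bounded length and L is finite.

finite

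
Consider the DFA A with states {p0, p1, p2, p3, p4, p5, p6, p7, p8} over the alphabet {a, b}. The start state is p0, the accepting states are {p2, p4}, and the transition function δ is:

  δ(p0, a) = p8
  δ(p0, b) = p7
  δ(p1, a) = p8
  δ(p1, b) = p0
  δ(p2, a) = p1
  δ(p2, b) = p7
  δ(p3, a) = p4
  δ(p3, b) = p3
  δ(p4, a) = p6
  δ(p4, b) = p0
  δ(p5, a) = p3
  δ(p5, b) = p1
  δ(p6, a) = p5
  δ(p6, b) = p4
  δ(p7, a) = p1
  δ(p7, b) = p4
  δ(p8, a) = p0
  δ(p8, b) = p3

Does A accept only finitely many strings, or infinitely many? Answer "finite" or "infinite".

State p0 is reachable from the start and can reach an accepting state, and it lies on the cycle p0 → p8 → p0.
Traversing that cycle any number of times yields accepted strings of unbounded length, so the language is infinite.

infinite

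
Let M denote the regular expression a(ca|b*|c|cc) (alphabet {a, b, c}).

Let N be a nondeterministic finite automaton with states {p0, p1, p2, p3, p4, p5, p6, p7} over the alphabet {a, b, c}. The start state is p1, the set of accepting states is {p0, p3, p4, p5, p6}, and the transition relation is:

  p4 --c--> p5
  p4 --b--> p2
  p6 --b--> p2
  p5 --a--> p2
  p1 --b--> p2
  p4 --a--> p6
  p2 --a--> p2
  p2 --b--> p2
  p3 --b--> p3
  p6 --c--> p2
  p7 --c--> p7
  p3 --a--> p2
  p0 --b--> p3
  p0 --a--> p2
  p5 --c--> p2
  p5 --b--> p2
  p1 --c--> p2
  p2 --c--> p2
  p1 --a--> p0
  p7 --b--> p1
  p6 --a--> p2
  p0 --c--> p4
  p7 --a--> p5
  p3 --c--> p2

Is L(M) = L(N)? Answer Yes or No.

Converting the expression M to a DFA (subset construction, then merging equivalent states) gives the minimal DFA with states {m0, m1, m2, m3, m4, m5}, start state m0, accepting states {m1, m3, m4, m5} and transitions m0: a→m1, b→m2, c→m2; m1: a→m2, b→m3, c→m4; m2: a→m2, b→m2, c→m2; m3: a→m2, b→m3, c→m2; m4: a→m5, b→m2, c→m5; m5: a→m2, b→m2, c→m2.
Exploring the product automaton M × N from the start pair (m0, p1), following both machines on each input symbol, reaches 7 state pairs: (m0, p1), (m1, p0), (m2, p2), (m3, p3), (m4, p4), (m5, p6), (m5, p5).
M accepts in {m1, m3, m4, m5} and N accepts in {p0, p3, p4, p5, p6}. In every reachable pair the two components are either both accepting — (m1, p0), (m3, p3), (m4, p4), (m5, p6), (m5, p5) — or both non-accepting, so no string is accepted by exactly one of the machines: L(M) \ L(N) and L(N) \ L(M) are both empty.
Hence every string is accepted by M iff it is accepted by N, and the two languages coincide.

Yes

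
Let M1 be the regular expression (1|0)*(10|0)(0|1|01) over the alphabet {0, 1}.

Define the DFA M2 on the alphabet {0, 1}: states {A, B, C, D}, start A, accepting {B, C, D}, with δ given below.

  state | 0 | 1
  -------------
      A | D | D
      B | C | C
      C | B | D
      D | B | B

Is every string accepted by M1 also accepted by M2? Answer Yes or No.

Yes

Converting the expression M1 to a DFA (subset construction, then merging equivalent states) gives the minimal DFA with states {r0, r1, r2, r3}, start state r0, accepting states {r2, r3} and transitions r0: 0→r1, 1→r0; r1: 0→r2, 1→r3; r2: 0→r2, 1→r3; r3: 0→r1, 1→r0.
Exploring the product automaton M1 × M2 from the start pair (r0, A), following both machines on each input symbol, reaches 12 state pairs: (r0, A), (r1, D), (r0, D), (r2, B), (r3, B), (r1, B), (r0, B), (r2, C), (r3, C), (r1, C), (r0, C), (r3, D).
M1 accepts in {r2, r3} and M2 accepts in {B, C, D}. The reachable pairs whose M1-component is accepting are (r2, B), (r3, B), (r2, C), (r3, C), (r3, D); in each of them the M2-component is accepting too, so the product for L(M1) \ L(M2) (M1-component accepting, M2-component rejecting) has no reachable accepting pair and the difference is empty.
Hence every string in L(M1) is also in L(M2).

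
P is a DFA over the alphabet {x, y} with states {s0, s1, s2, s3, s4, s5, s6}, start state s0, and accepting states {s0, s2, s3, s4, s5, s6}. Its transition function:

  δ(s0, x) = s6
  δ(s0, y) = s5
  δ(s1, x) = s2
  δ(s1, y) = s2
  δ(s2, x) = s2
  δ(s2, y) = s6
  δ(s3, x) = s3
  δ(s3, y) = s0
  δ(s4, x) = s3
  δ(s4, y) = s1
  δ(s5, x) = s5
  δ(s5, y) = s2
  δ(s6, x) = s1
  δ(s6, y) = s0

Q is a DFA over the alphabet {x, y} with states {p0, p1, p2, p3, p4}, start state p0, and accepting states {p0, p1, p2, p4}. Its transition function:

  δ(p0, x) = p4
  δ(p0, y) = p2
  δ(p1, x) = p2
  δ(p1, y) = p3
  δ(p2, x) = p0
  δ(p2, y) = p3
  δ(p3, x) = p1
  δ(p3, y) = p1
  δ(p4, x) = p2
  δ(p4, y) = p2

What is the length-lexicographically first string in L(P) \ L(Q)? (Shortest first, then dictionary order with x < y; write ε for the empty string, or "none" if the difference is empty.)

yy

The string yy is accepted by P but not by Q.
No shorter string lies in the difference, and yy is the lexicographically first length-2 string in L(P) \ L(Q).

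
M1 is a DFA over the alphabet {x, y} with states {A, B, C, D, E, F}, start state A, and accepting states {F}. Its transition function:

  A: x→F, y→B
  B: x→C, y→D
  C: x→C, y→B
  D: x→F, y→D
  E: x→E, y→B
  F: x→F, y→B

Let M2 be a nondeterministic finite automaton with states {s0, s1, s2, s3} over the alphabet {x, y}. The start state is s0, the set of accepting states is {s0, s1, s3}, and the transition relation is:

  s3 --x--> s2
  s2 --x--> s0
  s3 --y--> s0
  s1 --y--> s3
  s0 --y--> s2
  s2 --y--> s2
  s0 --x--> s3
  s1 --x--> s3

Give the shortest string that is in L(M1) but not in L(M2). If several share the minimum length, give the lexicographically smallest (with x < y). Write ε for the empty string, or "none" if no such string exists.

The string xx is accepted by M1 but not by M2.
No shorter string lies in the difference, and xx is the lexicographically first length-2 string in L(M1) \ L(M2).

xx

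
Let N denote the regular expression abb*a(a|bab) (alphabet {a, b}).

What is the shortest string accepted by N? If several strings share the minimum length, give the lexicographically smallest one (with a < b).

abaa

By inspection of the expression, no string of length less than 4 matches, and abaa is the lexicographically first match of length 4.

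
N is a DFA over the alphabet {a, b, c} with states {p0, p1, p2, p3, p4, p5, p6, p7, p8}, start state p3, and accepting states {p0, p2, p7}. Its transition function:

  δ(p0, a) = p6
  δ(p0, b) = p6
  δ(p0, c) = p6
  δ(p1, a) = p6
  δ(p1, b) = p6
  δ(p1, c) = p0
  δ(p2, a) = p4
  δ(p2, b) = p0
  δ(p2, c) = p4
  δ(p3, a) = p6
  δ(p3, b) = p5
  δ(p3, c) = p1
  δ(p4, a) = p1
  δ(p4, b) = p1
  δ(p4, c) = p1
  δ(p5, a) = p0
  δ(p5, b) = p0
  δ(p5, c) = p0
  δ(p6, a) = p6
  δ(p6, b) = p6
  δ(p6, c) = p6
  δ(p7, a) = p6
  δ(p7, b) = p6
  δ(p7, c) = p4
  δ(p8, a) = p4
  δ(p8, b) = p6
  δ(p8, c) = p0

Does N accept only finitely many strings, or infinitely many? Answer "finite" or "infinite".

finite

The useful states (reachable from p3 and able to reach an accepting state) are {p0, p1, p3, p5}.
Restricted to these states the transition graph has no cycle, so every accepting path has bounded length and L is finite.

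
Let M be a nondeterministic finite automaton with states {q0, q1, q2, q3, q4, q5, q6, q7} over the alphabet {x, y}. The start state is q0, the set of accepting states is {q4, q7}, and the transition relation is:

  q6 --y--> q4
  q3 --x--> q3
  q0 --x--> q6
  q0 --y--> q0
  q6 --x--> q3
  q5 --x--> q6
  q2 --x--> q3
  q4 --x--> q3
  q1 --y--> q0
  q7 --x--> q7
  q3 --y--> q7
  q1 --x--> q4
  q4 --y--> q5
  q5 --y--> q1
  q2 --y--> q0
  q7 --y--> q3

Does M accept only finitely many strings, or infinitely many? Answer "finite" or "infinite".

State q0 is reachable from the start and can reach an accepting state, and it lies on the cycle q0 → q0.
Traversing that cycle any number of times yields accepted strings of unbounded length, so the language is infinite.

infinite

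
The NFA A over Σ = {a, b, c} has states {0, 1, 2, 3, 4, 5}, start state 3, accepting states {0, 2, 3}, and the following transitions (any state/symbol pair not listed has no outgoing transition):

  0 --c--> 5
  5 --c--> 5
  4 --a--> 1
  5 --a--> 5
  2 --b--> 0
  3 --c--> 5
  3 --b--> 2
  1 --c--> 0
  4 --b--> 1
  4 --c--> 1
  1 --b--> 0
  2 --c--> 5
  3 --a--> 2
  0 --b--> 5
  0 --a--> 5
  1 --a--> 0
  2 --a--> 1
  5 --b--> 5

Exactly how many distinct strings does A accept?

11

The useful subgraph on states {0, 1, 2, 3} is acyclic, so L(A) is finite; the longest accepting path visits 4 useful states, giving maximum string length 3.
Counting accepting paths from 3 by length: 1 of length 0, 2 of length 1, 2 of length 2, 6 of length 3. Total 11.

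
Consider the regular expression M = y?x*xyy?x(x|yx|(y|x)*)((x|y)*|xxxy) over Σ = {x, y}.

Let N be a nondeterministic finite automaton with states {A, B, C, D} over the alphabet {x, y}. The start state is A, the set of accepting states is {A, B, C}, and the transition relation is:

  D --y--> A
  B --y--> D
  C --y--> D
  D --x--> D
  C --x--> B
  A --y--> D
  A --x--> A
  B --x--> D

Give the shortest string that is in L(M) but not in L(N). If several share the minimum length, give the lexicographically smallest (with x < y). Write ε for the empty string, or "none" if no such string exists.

xyx

The string xyx is accepted by M but not by N.
No shorter string lies in the difference, and xyx is the lexicographically first length-3 string in L(M) \ L(N).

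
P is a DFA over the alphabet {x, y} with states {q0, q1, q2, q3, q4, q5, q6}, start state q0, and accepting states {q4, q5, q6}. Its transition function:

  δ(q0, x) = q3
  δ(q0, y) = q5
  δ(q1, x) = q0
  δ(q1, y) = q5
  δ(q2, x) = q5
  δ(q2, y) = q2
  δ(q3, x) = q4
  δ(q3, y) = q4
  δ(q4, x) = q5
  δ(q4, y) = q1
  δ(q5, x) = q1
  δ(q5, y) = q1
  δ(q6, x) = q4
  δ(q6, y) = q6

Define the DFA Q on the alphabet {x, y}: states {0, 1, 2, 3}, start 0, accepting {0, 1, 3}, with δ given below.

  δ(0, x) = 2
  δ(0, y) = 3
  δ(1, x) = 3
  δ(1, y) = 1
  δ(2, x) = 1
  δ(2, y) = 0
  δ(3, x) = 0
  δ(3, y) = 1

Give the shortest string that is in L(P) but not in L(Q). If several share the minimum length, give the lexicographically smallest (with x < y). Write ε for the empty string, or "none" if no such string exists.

xyx

The string xyx is accepted by P but not by Q.
No shorter string lies in the difference, and xyx is the lexicographically first length-3 string in L(P) \ L(Q).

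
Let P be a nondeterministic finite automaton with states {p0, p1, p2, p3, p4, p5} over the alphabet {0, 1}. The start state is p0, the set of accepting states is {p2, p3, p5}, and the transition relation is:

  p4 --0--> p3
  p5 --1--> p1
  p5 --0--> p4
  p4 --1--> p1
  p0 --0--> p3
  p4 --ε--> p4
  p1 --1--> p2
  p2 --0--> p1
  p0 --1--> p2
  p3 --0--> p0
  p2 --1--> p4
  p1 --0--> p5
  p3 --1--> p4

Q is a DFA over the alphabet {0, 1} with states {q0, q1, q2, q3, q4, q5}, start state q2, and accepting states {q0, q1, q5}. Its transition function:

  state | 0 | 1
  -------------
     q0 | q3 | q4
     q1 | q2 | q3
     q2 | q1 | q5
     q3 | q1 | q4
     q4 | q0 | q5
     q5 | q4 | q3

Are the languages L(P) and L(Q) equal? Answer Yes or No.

Yes

Exploring the product automaton P × Q from the start pair (p0, q2), following both machines on each input symbol, reaches 6 state pairs: (p0, q2), (p3, q1), (p2, q5), (p4, q3), (p1, q4), (p5, q0).
P accepts in {p2, p3, p5} and Q accepts in {q0, q1, q5}. In every reachable pair the two components are either both accepting — (p3, q1), (p2, q5), (p5, q0) — or both non-accepting, so no string is accepted by exactly one of the machines: L(P) \ L(Q) and L(Q) \ L(P) are both empty.
Hence every string is accepted by P iff it is accepted by Q, and the two languages coincide.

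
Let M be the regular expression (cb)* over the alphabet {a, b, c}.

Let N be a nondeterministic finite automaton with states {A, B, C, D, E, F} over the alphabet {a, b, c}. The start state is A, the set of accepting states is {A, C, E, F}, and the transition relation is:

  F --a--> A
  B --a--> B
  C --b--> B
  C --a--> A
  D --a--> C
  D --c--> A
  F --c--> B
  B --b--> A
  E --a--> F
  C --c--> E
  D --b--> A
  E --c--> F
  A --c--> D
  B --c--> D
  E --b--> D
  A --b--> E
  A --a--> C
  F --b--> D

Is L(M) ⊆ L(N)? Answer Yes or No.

Converting the expression M to a DFA (subset construction, then merging equivalent states) gives the minimal DFA with states {m0, m1, m2}, start state m0, accepting states {m0} and transitions m0: a→m1, b→m1, c→m2; m1: a→m1, b→m1, c→m1; m2: a→m1, b→m0, c→m1.
Exploring the product automaton M × N from the start pair (m0, A), following both machines on each input symbol, reaches 8 state pairs: (m0, A), (m1, C), (m1, E), (m2, D), (m1, A), (m1, B), (m1, F), (m1, D).
M accepts in {m0} and N accepts in {A, C, E, F}. The reachable pairs whose M-component is accepting are (m0, A); in each of them the N-component is accepting too, so the product for L(M) \ L(N) (M-component accepting, N-component rejecting) has no reachable accepting pair and the difference is empty.
Hence every string in L(M) is also in L(N).

Yes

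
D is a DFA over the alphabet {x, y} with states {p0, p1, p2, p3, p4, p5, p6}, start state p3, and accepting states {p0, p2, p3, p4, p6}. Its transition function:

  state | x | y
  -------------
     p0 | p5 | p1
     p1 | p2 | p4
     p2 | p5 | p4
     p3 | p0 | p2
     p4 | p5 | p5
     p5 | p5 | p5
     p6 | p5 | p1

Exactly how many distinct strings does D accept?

7

The useful subgraph on states {p0, p1, p2, p3, p4} is acyclic, so L(D) is finite; the longest accepting path visits 5 useful states, giving maximum string length 4.
Counting accepting paths from p3 by length: 1 of length 0, 2 of length 1, 1 of length 2, 2 of length 3, 1 of length 4. Total 7.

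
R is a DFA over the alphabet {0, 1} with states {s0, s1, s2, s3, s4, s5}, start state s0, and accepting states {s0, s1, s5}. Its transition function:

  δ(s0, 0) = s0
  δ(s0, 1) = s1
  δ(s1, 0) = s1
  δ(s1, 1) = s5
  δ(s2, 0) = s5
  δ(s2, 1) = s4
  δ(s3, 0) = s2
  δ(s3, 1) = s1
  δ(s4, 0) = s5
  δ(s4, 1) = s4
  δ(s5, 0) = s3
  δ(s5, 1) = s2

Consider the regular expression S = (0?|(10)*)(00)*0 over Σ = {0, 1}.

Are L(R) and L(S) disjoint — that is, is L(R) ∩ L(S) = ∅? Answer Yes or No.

No

The string 0 is accepted by both R and S.
Hence L(R) ∩ L(S) ≠ ∅.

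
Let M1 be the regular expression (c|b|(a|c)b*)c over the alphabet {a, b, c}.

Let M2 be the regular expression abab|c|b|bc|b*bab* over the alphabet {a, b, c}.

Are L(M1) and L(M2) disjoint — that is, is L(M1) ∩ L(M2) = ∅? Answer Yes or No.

No

The string bc is accepted by both M1 and M2.
Hence L(M1) ∩ L(M2) ≠ ∅.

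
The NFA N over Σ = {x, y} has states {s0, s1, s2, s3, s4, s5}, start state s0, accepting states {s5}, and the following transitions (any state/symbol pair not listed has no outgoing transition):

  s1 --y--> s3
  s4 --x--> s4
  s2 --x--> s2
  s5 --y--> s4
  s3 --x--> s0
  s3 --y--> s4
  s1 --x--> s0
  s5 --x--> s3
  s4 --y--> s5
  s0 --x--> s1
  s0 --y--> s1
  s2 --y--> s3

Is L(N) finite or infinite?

State s0 is reachable from the start and can reach an accepting state, and it lies on the cycle s0 → s1 → s0.
Traversing that cycle any number of times yields accepted strings of unbounded length, so the language is infinite.

infinite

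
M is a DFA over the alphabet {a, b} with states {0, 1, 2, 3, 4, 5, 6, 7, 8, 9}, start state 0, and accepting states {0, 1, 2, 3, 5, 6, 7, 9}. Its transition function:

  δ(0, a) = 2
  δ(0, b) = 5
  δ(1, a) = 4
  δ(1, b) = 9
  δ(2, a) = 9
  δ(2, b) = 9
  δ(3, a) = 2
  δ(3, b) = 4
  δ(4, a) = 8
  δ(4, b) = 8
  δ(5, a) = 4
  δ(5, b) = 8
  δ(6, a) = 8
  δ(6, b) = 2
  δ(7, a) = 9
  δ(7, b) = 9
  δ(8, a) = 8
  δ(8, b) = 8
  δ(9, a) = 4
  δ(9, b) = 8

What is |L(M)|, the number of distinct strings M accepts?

5

The useful subgraph on states {0, 2, 5, 9} is acyclic, so L(M) is finite; the longest accepting path visits 3 useful states, giving maximum string length 2.
Counting accepting paths from 0 by length: 1 of length 0, 2 of length 1, 2 of length 2. Total 5.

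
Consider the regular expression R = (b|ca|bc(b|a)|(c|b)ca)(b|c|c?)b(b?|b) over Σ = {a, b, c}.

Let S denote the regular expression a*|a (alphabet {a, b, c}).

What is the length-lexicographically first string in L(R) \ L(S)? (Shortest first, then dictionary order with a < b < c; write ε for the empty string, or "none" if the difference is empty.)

bb

The string bb is accepted by R but not by S.
No shorter string lies in the difference, and bb is the lexicographically first length-2 string in L(R) \ L(S).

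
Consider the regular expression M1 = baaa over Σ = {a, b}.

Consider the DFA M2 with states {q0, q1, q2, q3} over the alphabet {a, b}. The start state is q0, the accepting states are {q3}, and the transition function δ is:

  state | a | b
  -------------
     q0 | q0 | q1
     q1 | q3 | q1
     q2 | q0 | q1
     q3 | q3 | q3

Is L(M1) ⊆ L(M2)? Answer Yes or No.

Converting the expression M1 to a DFA (subset construction, then merging equivalent states) gives the minimal DFA with states {r0, r1, r2, r3, r4, r5}, start state r0, accepting states {r5} and transitions r0: a→r1, b→r2; r1: a→r1, b→r1; r2: a→r3, b→r1; r3: a→r4, b→r1; r4: a→r5, b→r1; r5: a→r1, b→r1.
Exploring the product automaton M1 × M2 from the start pair (r0, q0), following both machines on each input symbol, reaches 8 state pairs: (r0, q0), (r1, q0), (r2, q1), (r1, q1), (r3, q3), (r1, q3), (r4, q3), (r5, q3).
M1 accepts in {r5} and M2 accepts in {q3}. The reachable pairs whose M1-component is accepting are (r5, q3); in each of them the M2-component is accepting too, so the product for L(M1) \ L(M2) (M1-component accepting, M2-component rejecting) has no reachable accepting pair and the difference is empty.
Hence every string in L(M1) is also in L(M2).

Yes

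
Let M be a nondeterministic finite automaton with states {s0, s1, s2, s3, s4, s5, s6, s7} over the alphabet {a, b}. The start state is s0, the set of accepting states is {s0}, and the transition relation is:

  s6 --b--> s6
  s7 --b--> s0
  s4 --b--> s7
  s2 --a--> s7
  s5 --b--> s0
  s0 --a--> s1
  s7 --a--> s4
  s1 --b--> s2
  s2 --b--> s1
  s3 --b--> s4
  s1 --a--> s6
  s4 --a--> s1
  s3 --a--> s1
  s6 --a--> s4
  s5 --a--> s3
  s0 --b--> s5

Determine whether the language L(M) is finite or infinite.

infinite

State s1 is reachable from the start and can reach an accepting state, and it lies on the cycle s1 → s2 → s1.
Traversing that cycle any number of times yields accepted strings of unbounded length, so the language is infinite.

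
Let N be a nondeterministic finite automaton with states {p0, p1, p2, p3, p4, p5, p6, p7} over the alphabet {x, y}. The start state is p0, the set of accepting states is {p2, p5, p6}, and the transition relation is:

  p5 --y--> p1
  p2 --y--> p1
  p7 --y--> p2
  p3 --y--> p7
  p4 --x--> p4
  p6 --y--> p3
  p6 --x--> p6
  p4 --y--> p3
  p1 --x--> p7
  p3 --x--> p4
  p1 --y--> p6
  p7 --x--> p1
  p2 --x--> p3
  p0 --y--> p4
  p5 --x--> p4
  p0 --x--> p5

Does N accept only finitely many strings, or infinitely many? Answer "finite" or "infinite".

infinite

State p4 is reachable from the start and can reach an accepting state, and it lies on the cycle p4 → p3 → p4.
Traversing that cycle any number of times yields accepted strings of unbounded length, so the language is infinite.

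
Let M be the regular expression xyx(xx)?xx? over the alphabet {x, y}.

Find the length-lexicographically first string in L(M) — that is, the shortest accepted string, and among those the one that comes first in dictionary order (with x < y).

By inspection of the expression, no string of length less than 4 matches, and xyxx is the lexicographically first match of length 4.

xyxx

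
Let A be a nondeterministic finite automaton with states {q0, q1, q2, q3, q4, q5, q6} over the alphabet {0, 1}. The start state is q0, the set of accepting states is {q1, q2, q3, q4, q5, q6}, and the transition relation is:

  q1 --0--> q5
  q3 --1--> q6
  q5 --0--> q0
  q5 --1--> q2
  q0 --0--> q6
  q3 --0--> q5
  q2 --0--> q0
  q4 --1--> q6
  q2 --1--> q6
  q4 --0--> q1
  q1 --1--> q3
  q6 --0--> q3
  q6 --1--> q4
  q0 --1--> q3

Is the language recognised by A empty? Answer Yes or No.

No

The string 0 is accepted: the run q0 → q6 ends in the accepting state q6.
Since at least one string is accepted, L(A) is not empty.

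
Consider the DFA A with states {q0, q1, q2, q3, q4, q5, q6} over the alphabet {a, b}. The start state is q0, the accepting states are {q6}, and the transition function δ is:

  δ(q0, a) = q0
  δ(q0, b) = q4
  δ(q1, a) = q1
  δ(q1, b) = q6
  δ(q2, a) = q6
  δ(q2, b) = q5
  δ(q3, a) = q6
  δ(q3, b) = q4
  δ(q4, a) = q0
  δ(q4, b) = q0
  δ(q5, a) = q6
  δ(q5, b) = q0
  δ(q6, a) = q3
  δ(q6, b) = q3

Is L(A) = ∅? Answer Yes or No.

Yes

The states reachable from the start state are {q0, q4}.
None of the accepting states {q6} is reachable, so no string is accepted and L(A) = ∅.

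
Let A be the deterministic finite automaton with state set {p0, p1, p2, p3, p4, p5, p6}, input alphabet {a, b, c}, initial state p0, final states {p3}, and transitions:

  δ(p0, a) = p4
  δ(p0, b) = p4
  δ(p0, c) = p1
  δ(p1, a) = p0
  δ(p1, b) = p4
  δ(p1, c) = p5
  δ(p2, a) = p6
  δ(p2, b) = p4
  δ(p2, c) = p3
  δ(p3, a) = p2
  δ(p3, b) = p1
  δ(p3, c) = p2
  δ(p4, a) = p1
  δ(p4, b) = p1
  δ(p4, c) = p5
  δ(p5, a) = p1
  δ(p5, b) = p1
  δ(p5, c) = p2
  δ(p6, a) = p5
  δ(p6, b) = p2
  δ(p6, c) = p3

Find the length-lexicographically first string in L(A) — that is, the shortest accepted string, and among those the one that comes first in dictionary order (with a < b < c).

accc

A breadth-first search from p0 reaches an accepting state first via the path p0 → p4 → p5 → p2 → p3 on input accc.
No string of length < 4 is accepted (BFS exhausts all shorter strings without reaching an accepting state), and accc is the lexicographically least accepting string of length 4.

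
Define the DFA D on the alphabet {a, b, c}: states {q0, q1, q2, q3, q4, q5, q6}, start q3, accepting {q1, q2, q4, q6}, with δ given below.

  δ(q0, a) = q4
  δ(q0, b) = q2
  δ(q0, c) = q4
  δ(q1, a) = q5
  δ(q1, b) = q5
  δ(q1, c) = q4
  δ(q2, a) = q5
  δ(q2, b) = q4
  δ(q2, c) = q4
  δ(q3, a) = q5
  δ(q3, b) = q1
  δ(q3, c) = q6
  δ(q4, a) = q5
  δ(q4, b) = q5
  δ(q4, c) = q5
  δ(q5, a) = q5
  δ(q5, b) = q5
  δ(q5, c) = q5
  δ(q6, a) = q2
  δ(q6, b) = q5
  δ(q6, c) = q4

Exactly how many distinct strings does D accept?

7

The useful subgraph on states {q1, q2, q3, q4, q6} is acyclic, so L(D) is finite; the longest accepting path visits 4 useful states, giving maximum string length 3.
Counting accepting paths from q3 by length: 2 of length 1, 3 of length 2, 2 of length 3. Total 7.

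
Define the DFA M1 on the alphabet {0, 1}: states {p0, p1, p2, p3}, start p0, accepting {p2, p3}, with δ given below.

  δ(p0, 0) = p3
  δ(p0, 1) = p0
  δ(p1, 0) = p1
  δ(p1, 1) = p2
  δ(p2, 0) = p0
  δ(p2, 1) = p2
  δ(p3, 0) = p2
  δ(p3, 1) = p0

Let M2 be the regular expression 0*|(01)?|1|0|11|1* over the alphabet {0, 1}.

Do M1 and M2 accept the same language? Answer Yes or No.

No

The string 10 is accepted by M1 but rejected by M2.
So L(M1) ≠ L(M2).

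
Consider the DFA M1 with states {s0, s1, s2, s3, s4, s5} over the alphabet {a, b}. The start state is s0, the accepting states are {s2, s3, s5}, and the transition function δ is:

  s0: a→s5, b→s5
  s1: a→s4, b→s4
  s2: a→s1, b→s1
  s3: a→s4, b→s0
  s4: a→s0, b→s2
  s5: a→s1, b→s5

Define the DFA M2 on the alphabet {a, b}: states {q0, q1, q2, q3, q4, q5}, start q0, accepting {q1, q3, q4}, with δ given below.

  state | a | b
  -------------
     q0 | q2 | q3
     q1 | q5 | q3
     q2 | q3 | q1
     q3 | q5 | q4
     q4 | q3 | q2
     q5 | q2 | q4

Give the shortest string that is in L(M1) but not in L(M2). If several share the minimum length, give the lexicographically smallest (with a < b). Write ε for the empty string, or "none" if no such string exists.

a

The string a is accepted by M1 but not by M2.
No shorter string lies in the difference, and a is the lexicographically first length-1 string in L(M1) \ L(M2).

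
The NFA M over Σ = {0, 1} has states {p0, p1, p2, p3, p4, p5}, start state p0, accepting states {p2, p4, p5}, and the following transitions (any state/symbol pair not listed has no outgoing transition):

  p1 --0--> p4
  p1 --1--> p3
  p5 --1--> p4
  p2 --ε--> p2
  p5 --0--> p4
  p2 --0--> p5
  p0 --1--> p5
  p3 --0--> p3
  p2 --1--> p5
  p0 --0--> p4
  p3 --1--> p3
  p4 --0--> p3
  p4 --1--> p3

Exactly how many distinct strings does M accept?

The useful subgraph on states {p0, p4, p5} is acyclic, so L(M) is finite; the longest accepting path visits 3 useful states, giving maximum string length 2.
Counting accepting paths from p0 by length: 2 of length 1, 2 of length 2. Total 4.

4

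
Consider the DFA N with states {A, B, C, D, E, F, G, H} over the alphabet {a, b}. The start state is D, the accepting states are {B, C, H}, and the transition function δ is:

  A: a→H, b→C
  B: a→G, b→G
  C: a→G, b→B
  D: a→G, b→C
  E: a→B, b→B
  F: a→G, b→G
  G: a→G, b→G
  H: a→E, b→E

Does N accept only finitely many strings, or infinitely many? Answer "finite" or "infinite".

The useful states (reachable from D and able to reach an accepting state) are {B, C, D}.
Restricted to these states the transition graph has no cycle, so every accepting path has bounded length and L is finite.

finite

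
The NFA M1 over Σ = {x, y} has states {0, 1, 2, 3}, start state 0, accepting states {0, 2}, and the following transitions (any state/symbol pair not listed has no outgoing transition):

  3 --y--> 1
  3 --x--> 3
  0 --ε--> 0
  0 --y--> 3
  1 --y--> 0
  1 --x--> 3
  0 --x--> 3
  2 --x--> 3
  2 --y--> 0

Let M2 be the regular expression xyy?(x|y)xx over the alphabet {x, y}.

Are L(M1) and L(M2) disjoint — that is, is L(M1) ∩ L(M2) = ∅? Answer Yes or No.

Converting the expression M2 to a DFA (subset construction, then merging equivalent states) gives the minimal DFA with states {r0, r1, r2, r3, r4, r5, r6, r7, r8, r9}, start state r0, accepting states {r8, r9} and transitions r0: x→r1, y→r2; r1: x→r2, y→r3; r2: x→r2, y→r2; r3: x→r4, y→r5; r4: x→r6, y→r2; r5: x→r7, y→r4; r6: x→r8, y→r2; r7: x→r9, y→r2; r8: x→r2, y→r2; r9: x→r8, y→r2.
Exploring the product automaton M1 × M2 from the start pair (0, r0), following both machines on each input symbol, reaches 12 state pairs: (0, r0), (3, r1), (3, r2), (1, r3), (1, r2), (3, r4), (0, r5), (0, r2), (3, r6), (3, r7), (3, r8), (3, r9).
M1 accepts in {0, 2} and M2 accepts in {r8, r9}; no reachable pair has both components accepting, so no string drives both machines to acceptance simultaneously and L(M1) ∩ L(M2) = ∅.
So no string is accepted by both, and the intersection is empty.

Yes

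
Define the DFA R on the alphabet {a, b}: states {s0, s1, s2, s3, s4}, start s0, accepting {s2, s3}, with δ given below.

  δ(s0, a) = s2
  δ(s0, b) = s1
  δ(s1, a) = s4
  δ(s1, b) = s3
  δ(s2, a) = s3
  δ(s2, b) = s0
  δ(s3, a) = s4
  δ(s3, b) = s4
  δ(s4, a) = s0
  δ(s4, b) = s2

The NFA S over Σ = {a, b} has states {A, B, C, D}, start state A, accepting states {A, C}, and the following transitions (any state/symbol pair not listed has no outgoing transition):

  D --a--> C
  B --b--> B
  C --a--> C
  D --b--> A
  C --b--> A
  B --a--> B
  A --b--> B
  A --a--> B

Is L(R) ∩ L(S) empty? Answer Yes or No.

Exploring the product automaton R × S from the start pair (s0, A), following both machines on each input symbol, reaches 6 state pairs: (s0, A), (s2, B), (s1, B), (s3, B), (s0, B), (s4, B).
R accepts in {s2, s3} and S accepts in {A, C}; no reachable pair has both components accepting, so no string drives both machines to acceptance simultaneously and L(R) ∩ L(S) = ∅.
So no string is accepted by both, and the intersection is empty.

Yes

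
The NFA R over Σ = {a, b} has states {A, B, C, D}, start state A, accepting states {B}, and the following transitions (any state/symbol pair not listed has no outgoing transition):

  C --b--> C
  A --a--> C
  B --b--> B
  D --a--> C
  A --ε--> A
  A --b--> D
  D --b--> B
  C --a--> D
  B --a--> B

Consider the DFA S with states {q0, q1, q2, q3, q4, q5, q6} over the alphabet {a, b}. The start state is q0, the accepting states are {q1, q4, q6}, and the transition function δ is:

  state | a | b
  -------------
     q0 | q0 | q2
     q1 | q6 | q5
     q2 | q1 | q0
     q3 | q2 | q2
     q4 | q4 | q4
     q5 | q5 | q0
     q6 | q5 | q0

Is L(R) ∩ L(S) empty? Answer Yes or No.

The string aaba is accepted by both R and S.
Hence L(R) ∩ L(S) ≠ ∅.

No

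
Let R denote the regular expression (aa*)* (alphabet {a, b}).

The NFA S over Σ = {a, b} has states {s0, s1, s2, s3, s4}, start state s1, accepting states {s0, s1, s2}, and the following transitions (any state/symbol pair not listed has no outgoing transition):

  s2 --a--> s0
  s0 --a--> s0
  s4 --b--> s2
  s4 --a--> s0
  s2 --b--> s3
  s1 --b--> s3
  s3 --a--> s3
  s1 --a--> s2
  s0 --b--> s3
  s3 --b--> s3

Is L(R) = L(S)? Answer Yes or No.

Converting the expression R to a DFA (subset construction, then merging equivalent states) gives the minimal DFA with states {r0, r1}, start state r0, accepting states {r0} and transitions r0: a→r0, b→r1; r1: a→r1, b→r1.
Exploring the product automaton R × S from the start pair (r0, s1), following both machines on each input symbol, reaches 4 state pairs: (r0, s1), (r0, s2), (r1, s3), (r0, s0).
R accepts in {r0} and S accepts in {s0, s1, s2}. In every reachable pair the two components are either both accepting — (r0, s1), (r0, s2), (r0, s0) — or both non-accepting, so no string is accepted by exactly one of the machines: L(R) \ L(S) and L(S) \ L(R) are both empty.
Hence every string is accepted by R iff it is accepted by S, and the two languages coincide.

Yes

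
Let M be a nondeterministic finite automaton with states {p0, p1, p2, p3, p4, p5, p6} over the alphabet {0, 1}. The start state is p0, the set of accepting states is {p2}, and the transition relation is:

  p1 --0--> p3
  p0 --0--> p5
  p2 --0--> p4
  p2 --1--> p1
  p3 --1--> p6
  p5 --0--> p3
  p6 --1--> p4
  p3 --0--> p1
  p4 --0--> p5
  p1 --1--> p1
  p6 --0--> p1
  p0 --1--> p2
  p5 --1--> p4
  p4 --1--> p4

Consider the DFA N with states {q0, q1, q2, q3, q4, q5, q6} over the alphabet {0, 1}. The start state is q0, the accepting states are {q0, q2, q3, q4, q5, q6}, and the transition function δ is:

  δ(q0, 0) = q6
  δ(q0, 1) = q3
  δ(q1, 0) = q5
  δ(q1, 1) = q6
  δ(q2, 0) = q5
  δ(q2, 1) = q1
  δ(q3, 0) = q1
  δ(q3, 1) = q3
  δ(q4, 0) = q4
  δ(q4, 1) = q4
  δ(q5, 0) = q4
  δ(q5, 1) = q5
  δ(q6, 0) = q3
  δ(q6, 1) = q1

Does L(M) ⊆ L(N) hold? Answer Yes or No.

Yes

Exploring the product automaton M × N from the start pair (p0, q0), following both machines on each input symbol, reaches 25 state pairs: (p0, q0), (p5, q6), (p2, q3), (p3, q3), (p4, q1), (p1, q3), (p1, q1), (p6, q3), (p5, q5), (p4, q6), (p3, q1), (p3, q5), (p1, q6), (p4, q3), (p3, q4), (p4, q5), (p5, q3), (p1, q5), (p6, q6), (p1, q4), (p6, q5), (p5, q1), (p6, q4), (p5, q4), (p4, q4).
M accepts in {p2} and N accepts in {q0, q2, q3, q4, q5, q6}. The reachable pairs whose M-component is accepting are (p2, q3); in each of them the N-component is accepting too, so the product for L(M) \ L(N) (M-component accepting, N-component rejecting) has no reachable accepting pair and the difference is empty.
Hence every string in L(M) is also in L(N).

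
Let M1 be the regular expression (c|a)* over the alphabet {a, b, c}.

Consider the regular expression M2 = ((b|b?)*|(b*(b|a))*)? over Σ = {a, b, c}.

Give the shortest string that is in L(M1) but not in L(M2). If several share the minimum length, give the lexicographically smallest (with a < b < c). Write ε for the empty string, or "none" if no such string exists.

The string c is accepted by M1 but not by M2.
No shorter string lies in the difference, and c is the lexicographically first length-1 string in L(M1) \ L(M2).

c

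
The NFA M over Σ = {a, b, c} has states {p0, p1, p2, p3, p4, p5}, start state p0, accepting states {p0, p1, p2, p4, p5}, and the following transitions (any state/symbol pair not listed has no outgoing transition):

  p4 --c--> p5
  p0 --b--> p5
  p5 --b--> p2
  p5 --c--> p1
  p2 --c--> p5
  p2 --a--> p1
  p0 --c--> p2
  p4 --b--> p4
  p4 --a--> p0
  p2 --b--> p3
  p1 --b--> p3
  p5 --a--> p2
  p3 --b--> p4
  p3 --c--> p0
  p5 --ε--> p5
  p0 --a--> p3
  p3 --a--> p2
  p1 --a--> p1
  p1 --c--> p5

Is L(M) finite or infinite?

State p1 is reachable from the start and can reach an accepting state, and it lies on the cycle p1 → p1.
Traversing that cycle any number of times yields accepted strings of unbounded length, so the language is infinite.

infinite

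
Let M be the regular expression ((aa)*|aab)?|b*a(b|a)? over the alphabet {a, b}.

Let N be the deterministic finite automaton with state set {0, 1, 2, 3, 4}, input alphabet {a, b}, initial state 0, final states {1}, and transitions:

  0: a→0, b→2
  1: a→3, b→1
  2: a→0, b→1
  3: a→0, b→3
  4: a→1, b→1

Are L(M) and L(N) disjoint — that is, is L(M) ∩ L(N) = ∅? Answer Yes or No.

Yes

Converting the expression M to a DFA (subset construction, then merging equivalent states) gives the minimal DFA with states {m0, m1, m2, m3, m4, m5, m6, m7, m8}, start state m0, accepting states {m0, m1, m3, m4, m5, m8} and transitions m0: a→m1, b→m2; m1: a→m3, b→m4; m2: a→m5, b→m2; m3: a→m6, b→m4; m4: a→m7, b→m7; m5: a→m4, b→m4; m6: a→m8, b→m7; m7: a→m7, b→m7; m8: a→m6, b→m7.
Exploring the product automaton M × N from the start pair (m0, 0), following both machines on each input symbol, reaches 16 state pairs: (m0, 0), (m1, 0), (m2, 2), (m3, 0), (m4, 2), (m5, 0), (m2, 1), (m6, 0), (m7, 0), (m7, 1), (m4, 0), (m5, 3), (m8, 0), (m7, 2), (m7, 3), (m4, 3).
M accepts in {m0, m1, m3, m4, m5, m8} and N accepts in {1}; no reachable pair has both components accepting, so no string drives both machines to acceptance simultaneously and L(M) ∩ L(N) = ∅.
So no string is accepted by both, and the intersection is empty.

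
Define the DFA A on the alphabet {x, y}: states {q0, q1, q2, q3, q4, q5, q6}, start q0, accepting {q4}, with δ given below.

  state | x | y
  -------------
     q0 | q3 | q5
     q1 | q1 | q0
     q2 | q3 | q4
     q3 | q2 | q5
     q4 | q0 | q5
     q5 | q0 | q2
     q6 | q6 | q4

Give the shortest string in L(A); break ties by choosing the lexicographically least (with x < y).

A breadth-first search from q0 reaches an accepting state first via the path q0 → q3 → q2 → q4 on input xxy.
No string of length < 3 is accepted (BFS exhausts all shorter strings without reaching an accepting state), and xxy is the lexicographically least accepting string of length 3.

xxy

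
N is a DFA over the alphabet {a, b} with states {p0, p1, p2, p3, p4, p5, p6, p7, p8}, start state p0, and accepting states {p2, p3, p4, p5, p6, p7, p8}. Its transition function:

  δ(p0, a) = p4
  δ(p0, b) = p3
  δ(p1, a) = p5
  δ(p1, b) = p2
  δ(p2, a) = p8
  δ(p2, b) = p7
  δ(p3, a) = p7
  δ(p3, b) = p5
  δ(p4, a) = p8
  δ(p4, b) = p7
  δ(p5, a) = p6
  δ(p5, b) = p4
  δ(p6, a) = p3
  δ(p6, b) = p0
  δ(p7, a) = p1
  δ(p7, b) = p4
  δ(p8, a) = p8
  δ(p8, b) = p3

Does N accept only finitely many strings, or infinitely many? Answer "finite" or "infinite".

State p8 is reachable from the start and can reach an accepting state, and it lies on the cycle p8 → p8.
Traversing that cycle any number of times yields accepted strings of unbounded length, so the language is infinite.

infinite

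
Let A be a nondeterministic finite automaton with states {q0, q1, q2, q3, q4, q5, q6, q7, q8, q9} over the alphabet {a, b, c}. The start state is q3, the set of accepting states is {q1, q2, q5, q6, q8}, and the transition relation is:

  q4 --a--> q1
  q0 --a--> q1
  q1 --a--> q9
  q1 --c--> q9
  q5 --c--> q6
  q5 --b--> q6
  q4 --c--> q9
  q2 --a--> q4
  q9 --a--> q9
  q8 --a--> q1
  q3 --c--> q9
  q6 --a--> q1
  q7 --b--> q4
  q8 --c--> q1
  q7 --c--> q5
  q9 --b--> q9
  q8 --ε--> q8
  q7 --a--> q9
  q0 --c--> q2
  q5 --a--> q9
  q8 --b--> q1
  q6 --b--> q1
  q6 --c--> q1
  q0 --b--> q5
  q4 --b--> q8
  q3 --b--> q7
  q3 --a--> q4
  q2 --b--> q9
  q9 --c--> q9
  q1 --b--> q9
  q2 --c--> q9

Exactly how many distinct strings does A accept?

19

The useful subgraph on states {q1, q3, q4, q5, q6, q7, q8} is acyclic, so L(A) is finite; the longest accepting path visits 5 useful states, giving maximum string length 4.
Counting accepting paths from q3 by length: 3 of length 2, 7 of length 3, 9 of length 4. Total 19.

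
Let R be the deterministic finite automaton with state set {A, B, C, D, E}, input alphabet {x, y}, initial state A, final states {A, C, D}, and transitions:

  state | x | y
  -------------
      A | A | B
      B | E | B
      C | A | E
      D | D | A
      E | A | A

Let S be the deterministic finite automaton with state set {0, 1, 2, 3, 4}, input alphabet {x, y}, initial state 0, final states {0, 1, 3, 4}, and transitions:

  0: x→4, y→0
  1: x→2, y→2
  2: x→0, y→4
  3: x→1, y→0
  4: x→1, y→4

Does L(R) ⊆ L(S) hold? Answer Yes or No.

The string xxx is in L(R) but not in L(S).
So L(R) ⊄ L(S).

No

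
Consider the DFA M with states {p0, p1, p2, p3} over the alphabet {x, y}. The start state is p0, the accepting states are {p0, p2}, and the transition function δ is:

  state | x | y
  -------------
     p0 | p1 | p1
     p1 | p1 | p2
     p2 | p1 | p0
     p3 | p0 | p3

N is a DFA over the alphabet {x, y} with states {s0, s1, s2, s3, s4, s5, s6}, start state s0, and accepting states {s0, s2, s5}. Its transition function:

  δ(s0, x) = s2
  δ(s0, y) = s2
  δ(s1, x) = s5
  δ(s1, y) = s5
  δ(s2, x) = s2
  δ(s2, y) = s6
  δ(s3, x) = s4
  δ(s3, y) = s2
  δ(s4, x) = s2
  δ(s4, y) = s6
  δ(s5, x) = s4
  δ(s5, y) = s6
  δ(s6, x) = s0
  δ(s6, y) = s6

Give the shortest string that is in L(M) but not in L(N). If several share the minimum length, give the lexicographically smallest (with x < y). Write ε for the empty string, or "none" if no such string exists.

The string xy is accepted by M but not by N.
No shorter string lies in the difference, and xy is the lexicographically first length-2 string in L(M) \ L(N).

xy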